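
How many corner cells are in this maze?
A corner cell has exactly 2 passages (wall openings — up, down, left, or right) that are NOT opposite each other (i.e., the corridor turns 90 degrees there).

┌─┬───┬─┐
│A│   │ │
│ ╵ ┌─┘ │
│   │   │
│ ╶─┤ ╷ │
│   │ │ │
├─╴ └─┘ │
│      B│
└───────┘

Counting corner cells (2 non-opposite passages):
Total corners: 6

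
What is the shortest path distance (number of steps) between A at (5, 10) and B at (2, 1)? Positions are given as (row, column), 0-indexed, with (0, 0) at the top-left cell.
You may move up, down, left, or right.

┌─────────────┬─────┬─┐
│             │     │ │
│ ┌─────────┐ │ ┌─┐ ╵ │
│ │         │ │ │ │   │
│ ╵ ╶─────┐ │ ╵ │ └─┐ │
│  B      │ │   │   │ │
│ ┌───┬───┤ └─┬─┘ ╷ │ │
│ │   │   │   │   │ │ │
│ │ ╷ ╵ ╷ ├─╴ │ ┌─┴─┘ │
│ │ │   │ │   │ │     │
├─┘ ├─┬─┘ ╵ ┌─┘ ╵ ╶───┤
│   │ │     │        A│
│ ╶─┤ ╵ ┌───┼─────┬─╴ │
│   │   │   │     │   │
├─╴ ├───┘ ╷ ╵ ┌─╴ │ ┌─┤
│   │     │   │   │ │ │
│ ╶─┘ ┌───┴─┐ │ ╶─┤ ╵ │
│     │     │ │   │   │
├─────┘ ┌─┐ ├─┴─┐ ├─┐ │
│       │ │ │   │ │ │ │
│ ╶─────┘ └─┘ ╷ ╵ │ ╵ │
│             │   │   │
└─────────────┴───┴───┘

Finding path from (5, 10) to (2, 1):
Path: (5,10) → (5,9) → (5,8) → (4,8) → (4,9) → (4,10) → (3,10) → (2,10) → (1,10) → (1,9) → (0,9) → (0,8) → (0,7) → (1,7) → (2,7) → (2,6) → (1,6) → (0,6) → (0,5) → (0,4) → (0,3) → (0,2) → (0,1) → (0,0) → (1,0) → (2,0) → (2,1)
Distance: 26 steps

Solution:

┌─────────────┬─────┬─┐
│↓ ← ← ← ← ← ↰│↓ ← ↰│ │
│ ┌─────────┐ │ ┌─┐ ╵ │
│↓│         │↑│↓│ │↑ ↰│
│ ╵ ╶─────┐ │ ╵ │ └─┐ │
│↳ B      │ │↑ ↲│   │↑│
│ ┌───┬───┤ └─┬─┘ ╷ │ │
│ │   │   │   │   │ │↑│
│ │ ╷ ╵ ╷ ├─╴ │ ┌─┴─┘ │
│ │ │   │ │   │ │↱ → ↑│
├─┘ ├─┬─┘ ╵ ┌─┘ ╵ ╶───┤
│   │ │     │    ↑ ← A│
│ ╶─┤ ╵ ┌───┼─────┬─╴ │
│   │   │   │     │   │
├─╴ ├───┘ ╷ ╵ ┌─╴ │ ┌─┤
│   │     │   │   │ │ │
│ ╶─┘ ┌───┴─┐ │ ╶─┤ ╵ │
│     │     │ │   │   │
├─────┘ ┌─┐ ├─┴─┐ ├─┐ │
│       │ │ │   │ │ │ │
│ ╶─────┘ └─┘ ╷ ╵ │ ╵ │
│             │   │   │
└─────────────┴───┴───┘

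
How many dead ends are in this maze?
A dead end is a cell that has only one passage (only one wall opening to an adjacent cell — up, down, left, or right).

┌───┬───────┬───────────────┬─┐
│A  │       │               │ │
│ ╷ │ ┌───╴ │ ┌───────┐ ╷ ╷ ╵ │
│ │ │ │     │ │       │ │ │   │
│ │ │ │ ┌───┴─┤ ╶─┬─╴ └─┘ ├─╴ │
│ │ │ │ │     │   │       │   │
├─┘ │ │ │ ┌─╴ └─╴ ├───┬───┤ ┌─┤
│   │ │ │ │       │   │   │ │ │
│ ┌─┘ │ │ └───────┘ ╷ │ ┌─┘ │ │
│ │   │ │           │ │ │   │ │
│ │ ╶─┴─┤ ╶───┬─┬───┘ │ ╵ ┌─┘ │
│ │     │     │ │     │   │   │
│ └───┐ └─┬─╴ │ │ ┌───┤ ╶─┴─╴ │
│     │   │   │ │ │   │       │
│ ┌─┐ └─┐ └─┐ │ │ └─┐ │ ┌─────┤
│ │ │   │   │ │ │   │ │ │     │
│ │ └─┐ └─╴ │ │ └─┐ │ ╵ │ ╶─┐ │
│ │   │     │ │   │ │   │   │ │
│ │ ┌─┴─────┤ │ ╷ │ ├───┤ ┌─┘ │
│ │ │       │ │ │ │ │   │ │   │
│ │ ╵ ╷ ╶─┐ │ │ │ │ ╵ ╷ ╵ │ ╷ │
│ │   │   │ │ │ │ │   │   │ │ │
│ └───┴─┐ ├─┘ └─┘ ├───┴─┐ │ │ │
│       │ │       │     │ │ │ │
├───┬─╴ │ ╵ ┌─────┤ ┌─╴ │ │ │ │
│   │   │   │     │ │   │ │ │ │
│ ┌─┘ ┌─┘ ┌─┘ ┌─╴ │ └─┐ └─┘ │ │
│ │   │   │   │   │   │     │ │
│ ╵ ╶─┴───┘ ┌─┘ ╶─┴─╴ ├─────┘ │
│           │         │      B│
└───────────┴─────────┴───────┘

Checking each cell for number of passages:

Dead ends found at positions:
  (0, 14)
  (1, 6)
  (1, 11)
  (2, 0)
  (2, 9)
  (3, 5)
  (3, 12)
  (3, 14)
  (4, 3)
  (5, 7)
  (5, 13)
  (6, 5)
  (6, 9)
  (7, 1)
  (8, 2)
  (8, 13)
  (10, 5)
  (10, 7)
  (12, 1)
  (12, 10)
  (12, 12)
  (13, 3)
  (14, 6)
  (14, 11)
Total dead ends: 24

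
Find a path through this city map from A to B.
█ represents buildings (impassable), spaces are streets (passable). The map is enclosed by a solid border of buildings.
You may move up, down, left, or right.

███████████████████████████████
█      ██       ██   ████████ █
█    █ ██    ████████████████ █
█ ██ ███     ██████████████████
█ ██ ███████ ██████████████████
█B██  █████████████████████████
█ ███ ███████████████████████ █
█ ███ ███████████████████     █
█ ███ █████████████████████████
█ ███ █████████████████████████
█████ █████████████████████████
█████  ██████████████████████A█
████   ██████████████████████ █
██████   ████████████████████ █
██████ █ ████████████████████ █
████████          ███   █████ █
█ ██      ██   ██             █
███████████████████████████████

Finding the shortest path from A to B:
Movement: cardinal only
Path length: 50 steps
Directions: down → down → down → down → down → left → left → left → left → left → left → left → left → left → left → left → left → up → left → left → left → left → left → left → left → left → left → up → up → left → left → up → up → left → up → up → up → up → up → up → left → up → up → up → left → left → left → down → down → down

Solution:

███████████████████████████████
█      ██       ██   ████████ █
█↓←←↰█ ██    ████████████████ █
█↓██↑███     ██████████████████
█↓██↑███████ ██████████████████
█B██↑↰█████████████████████████
█ ███↑███████████████████████ █
█ ███↑███████████████████     █
█ ███↑█████████████████████████
█ ███↑█████████████████████████
█████↑█████████████████████████
█████↑↰██████████████████████A█
████  ↑██████████████████████↓█
██████↑←↰████████████████████↓█
██████ █↑████████████████████↓█
████████↑←←←←←←←←↰███   █████↓█
█ ██      ██   ██↑←←←←←←←←←←←↲█
███████████████████████████████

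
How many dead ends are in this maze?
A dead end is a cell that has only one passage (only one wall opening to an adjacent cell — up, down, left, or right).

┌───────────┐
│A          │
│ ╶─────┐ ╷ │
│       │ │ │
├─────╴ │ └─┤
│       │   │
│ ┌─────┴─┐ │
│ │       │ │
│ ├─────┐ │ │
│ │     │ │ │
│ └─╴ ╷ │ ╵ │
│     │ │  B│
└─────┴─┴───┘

Checking each cell for number of passages:

Dead ends found at positions:
  (1, 5)
  (3, 1)
  (4, 1)
  (5, 3)
Total dead ends: 4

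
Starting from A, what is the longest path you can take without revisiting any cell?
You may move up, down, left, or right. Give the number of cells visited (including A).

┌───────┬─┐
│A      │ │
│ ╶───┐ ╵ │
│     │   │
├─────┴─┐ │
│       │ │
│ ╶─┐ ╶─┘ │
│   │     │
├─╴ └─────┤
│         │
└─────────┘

Finding longest simple path using DFS:
Start: (0, 0)
Longest path visits 19 cells
Path: A → right → right → right → down → right → down → down → left → left → up → left → left → down → right → down → right → right → right

Solution:

┌───────┬─┐
│A → → ↓│ │
│ ╶───┐ ╵ │
│     │↳ ↓│
├─────┴─┐ │
│↓ ← ↰  │↓│
│ ╶─┐ ╶─┘ │
│↳ ↓│↑ ← ↲│
├─╴ └─────┤
│  ↳ → → B│
└─────────┘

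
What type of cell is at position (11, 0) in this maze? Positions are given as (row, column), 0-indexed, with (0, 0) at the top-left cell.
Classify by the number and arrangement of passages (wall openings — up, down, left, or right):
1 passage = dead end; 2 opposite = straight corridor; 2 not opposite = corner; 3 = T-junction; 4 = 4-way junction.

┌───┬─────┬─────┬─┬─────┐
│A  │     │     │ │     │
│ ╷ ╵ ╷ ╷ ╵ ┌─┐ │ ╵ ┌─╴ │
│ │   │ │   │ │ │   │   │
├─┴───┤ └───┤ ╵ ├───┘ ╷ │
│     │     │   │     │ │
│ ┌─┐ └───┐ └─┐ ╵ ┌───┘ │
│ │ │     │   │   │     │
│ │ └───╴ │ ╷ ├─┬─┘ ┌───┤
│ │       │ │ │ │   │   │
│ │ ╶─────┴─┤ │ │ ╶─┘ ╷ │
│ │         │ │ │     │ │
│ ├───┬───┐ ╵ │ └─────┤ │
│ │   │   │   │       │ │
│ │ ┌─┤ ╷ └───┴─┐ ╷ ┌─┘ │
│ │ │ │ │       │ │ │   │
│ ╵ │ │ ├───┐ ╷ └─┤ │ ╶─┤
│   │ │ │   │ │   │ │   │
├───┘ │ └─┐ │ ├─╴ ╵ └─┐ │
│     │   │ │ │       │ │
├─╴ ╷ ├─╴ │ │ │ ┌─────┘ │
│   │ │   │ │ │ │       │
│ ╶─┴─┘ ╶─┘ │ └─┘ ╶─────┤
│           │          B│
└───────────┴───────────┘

Checking cell at (11, 0):
Number of passages: 2
Cell type: corner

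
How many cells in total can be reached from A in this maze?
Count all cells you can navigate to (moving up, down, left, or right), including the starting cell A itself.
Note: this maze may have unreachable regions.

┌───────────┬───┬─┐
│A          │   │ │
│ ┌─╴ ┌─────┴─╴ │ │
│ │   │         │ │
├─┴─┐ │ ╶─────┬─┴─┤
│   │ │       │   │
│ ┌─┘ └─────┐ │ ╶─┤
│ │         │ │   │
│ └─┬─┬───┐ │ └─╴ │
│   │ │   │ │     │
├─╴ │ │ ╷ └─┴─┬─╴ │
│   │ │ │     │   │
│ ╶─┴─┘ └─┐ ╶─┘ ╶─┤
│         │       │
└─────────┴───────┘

Using BFS/flood-fill to find all reachable cells from A:
Maze size: 7 × 9 = 63 total cells
47 cell(s) are walled off and cannot be reached from A.
Reachable cells: 16

Reachable region (· marks reachable cells):

┌───────────┬───┬─┐
│A · · · · ·│   │ │
│ ┌─╴ ┌─────┴─╴ │ │
│·│· ·│         │ │
├─┴─┐ │ ╶─────┬─┴─┤
│   │·│       │   │
│ ┌─┘ └─────┐ │ ╶─┤
│ │· · · · ·│ │   │
│ └─┬─┬───┐ │ └─╴ │
│   │ │   │·│     │
├─╴ │ │ ╷ └─┴─┬─╴ │
│   │ │ │     │   │
│ ╶─┴─┘ └─┐ ╶─┘ ╶─┤
│         │       │
└─────────┴───────┘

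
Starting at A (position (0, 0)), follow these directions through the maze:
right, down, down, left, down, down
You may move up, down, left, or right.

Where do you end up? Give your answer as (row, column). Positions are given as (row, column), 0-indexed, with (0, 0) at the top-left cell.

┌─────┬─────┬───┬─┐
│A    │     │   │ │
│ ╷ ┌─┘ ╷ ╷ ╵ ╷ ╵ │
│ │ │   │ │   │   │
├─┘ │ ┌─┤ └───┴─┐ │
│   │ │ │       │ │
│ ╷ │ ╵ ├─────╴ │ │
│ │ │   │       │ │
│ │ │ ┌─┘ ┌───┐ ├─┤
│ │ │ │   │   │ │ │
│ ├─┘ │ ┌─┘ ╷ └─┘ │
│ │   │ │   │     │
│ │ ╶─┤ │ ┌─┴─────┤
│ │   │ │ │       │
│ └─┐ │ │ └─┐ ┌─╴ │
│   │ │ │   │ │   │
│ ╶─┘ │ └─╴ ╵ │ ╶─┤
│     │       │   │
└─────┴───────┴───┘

Following directions step by step:
Start: (0, 0)
  right: (0, 0) → (0, 1)
  down: (0, 1) → (1, 1)
  down: (1, 1) → (2, 1)
  left: (2, 1) → (2, 0)
  down: (2, 0) → (3, 0)
  down: (3, 0) → (4, 0)
Final position: (4, 0)

Path taken:

┌─────┬─────┬───┬─┐
│A ↓  │     │   │ │
│ ╷ ┌─┘ ╷ ╷ ╵ ╷ ╵ │
│ │↓│   │ │   │   │
├─┘ │ ┌─┤ └───┴─┐ │
│↓ ↲│ │ │       │ │
│ ╷ │ ╵ ├─────╴ │ │
│↓│ │   │       │ │
│ │ │ ┌─┘ ┌───┐ ├─┤
│B│ │ │   │   │ │ │
│ ├─┘ │ ┌─┘ ╷ └─┘ │
│ │   │ │   │     │
│ │ ╶─┤ │ ┌─┴─────┤
│ │   │ │ │       │
│ └─┐ │ │ └─┐ ┌─╴ │
│   │ │ │   │ │   │
│ ╶─┘ │ └─╴ ╵ │ ╶─┤
│     │       │   │
└─────┴───────┴───┘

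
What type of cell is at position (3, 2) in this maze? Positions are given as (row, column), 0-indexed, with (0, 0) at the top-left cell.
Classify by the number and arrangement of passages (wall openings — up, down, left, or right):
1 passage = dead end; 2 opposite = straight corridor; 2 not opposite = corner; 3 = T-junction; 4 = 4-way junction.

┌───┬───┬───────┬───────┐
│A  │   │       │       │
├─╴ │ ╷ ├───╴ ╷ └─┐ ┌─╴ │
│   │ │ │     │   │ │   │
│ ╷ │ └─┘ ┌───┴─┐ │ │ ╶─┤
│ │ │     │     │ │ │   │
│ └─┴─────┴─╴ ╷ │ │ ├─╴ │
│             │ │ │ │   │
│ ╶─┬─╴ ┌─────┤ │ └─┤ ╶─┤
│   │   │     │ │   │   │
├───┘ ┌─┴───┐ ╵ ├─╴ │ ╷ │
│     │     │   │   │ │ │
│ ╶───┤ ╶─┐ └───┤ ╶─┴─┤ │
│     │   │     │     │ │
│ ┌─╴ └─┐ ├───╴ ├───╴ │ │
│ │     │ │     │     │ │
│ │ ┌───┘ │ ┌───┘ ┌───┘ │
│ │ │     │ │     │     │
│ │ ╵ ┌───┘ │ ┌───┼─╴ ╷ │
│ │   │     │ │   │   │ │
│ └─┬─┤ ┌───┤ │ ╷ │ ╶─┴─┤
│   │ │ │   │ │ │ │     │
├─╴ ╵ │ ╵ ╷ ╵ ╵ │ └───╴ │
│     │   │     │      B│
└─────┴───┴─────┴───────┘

Checking cell at (3, 2):
Number of passages: 2
Cell type: straight corridor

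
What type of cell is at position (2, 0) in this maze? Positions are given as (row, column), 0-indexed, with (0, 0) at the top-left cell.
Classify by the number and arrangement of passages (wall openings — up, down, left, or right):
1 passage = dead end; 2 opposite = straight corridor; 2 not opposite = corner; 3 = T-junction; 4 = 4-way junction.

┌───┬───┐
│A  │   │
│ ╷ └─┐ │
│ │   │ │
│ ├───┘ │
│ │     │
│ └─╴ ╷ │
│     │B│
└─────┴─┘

Checking cell at (2, 0):
Number of passages: 2
Cell type: straight corridor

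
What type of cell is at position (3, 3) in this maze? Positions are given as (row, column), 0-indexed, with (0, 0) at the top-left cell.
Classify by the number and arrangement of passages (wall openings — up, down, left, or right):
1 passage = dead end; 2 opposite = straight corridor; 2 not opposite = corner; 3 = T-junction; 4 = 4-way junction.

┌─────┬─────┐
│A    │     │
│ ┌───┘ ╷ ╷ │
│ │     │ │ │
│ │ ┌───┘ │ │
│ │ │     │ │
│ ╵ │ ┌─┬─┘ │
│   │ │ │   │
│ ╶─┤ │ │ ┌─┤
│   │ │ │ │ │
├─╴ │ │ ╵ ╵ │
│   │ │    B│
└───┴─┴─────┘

Checking cell at (3, 3):
Number of passages: 1
Cell type: dead end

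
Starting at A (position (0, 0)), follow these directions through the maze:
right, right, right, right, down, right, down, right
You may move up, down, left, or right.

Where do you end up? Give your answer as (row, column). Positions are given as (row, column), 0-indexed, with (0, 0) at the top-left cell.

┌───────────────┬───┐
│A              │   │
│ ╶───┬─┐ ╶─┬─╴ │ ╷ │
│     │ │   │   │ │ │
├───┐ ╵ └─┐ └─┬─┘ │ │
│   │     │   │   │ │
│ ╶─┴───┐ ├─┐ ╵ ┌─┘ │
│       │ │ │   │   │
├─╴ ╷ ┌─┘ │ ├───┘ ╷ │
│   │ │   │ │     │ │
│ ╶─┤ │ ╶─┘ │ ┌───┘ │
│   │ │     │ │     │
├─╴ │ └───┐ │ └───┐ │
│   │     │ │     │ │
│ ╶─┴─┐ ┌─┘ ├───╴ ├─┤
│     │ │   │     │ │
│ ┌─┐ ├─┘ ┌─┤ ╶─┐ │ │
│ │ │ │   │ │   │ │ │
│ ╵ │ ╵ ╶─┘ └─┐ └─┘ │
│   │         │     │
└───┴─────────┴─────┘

Following directions step by step:
Start: (0, 0)
  right: (0, 0) → (0, 1)
  right: (0, 1) → (0, 2)
  right: (0, 2) → (0, 3)
  right: (0, 3) → (0, 4)
  down: (0, 4) → (1, 4)
  right: (1, 4) → (1, 5)
  down: (1, 5) → (2, 5)
  right: (2, 5) → (2, 6)
Final position: (2, 6)

Path taken:

┌───────────────┬───┐
│A → → → ↓      │   │
│ ╶───┬─┐ ╶─┬─╴ │ ╷ │
│     │ │↳ ↓│   │ │ │
├───┐ ╵ └─┐ └─┬─┘ │ │
│   │     │↳ B│   │ │
│ ╶─┴───┐ ├─┐ ╵ ┌─┘ │
│       │ │ │   │   │
├─╴ ╷ ┌─┘ │ ├───┘ ╷ │
│   │ │   │ │     │ │
│ ╶─┤ │ ╶─┘ │ ┌───┘ │
│   │ │     │ │     │
├─╴ │ └───┐ │ └───┐ │
│   │     │ │     │ │
│ ╶─┴─┐ ┌─┘ ├───╴ ├─┤
│     │ │   │     │ │
│ ┌─┐ ├─┘ ┌─┤ ╶─┐ │ │
│ │ │ │   │ │   │ │ │
│ ╵ │ ╵ ╶─┘ └─┐ └─┘ │
│   │         │     │
└───┴─────────┴─────┘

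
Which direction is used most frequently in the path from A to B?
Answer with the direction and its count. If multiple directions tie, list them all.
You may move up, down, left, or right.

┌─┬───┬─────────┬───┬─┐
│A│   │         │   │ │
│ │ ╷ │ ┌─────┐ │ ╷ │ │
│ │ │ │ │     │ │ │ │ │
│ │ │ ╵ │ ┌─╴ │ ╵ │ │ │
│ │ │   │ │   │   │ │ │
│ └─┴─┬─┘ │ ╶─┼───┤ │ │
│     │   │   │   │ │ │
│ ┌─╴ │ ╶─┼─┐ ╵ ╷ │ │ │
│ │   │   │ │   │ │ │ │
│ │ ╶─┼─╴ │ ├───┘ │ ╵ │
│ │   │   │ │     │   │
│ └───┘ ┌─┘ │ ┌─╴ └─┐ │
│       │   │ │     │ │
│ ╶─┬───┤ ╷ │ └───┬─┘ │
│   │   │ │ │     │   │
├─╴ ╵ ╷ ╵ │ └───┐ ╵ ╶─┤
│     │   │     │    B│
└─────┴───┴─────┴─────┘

Directions: down, down, down, down, down, down, right, right, right, up, right, up, left, up, right, up, up, right, right, down, left, down, right, down, right, up, right, down, down, left, left, down, down, right, right, down, right, right
Counts: {'down': 14, 'right': 14, 'up': 6, 'left': 4}
Most common: down and right (tied at 14 times each)

Solution:

┌─┬───┬─────────┬───┬─┐
│A│   │         │   │ │
│ │ ╷ │ ┌─────┐ │ ╷ │ │
│↓│ │ │ │↱ → ↓│ │ │ │ │
│ │ │ ╵ │ ┌─╴ │ ╵ │ │ │
│↓│ │   │↑│↓ ↲│   │ │ │
│ └─┴─┬─┘ │ ╶─┼───┤ │ │
│↓    │↱ ↑│↳ ↓│↱ ↓│ │ │
│ ┌─╴ │ ╶─┼─┐ ╵ ╷ │ │ │
│↓│   │↑ ↰│ │↳ ↑│↓│ │ │
│ │ ╶─┼─╴ │ ├───┘ │ ╵ │
│↓│   │↱ ↑│ │↓ ← ↲│   │
│ └───┘ ┌─┘ │ ┌─╴ └─┐ │
│↳ → → ↑│   │↓│     │ │
│ ╶─┬───┤ ╷ │ └───┬─┘ │
│   │   │ │ │↳ → ↓│   │
├─╴ ╵ ╷ ╵ │ └───┐ ╵ ╶─┤
│     │   │     │↳ → B│
└─────┴───┴─────┴─────┘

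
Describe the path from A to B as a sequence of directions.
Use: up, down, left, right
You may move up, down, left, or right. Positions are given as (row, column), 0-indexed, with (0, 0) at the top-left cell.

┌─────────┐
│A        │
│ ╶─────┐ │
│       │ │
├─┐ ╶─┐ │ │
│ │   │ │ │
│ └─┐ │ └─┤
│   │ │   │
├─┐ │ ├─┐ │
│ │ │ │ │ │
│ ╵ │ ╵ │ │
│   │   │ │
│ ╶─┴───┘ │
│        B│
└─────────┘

Finding the path and converting it to directions:
Path through cells: (0,0) → (1,0) → (1,1) → (1,2) → (1,3) → (2,3) → (3,3) → (3,4) → (4,4) → (5,4) → (6,4)
Directions: down, right, right, right, down, down, right, down, down, down

Solution:

┌─────────┐
│A        │
│ ╶─────┐ │
│↳ → → ↓│ │
├─┐ ╶─┐ │ │
│ │   │↓│ │
│ └─┐ │ └─┤
│   │ │↳ ↓│
├─┐ │ ├─┐ │
│ │ │ │ │↓│
│ ╵ │ ╵ │ │
│   │   │↓│
│ ╶─┴───┘ │
│        B│
└─────────┘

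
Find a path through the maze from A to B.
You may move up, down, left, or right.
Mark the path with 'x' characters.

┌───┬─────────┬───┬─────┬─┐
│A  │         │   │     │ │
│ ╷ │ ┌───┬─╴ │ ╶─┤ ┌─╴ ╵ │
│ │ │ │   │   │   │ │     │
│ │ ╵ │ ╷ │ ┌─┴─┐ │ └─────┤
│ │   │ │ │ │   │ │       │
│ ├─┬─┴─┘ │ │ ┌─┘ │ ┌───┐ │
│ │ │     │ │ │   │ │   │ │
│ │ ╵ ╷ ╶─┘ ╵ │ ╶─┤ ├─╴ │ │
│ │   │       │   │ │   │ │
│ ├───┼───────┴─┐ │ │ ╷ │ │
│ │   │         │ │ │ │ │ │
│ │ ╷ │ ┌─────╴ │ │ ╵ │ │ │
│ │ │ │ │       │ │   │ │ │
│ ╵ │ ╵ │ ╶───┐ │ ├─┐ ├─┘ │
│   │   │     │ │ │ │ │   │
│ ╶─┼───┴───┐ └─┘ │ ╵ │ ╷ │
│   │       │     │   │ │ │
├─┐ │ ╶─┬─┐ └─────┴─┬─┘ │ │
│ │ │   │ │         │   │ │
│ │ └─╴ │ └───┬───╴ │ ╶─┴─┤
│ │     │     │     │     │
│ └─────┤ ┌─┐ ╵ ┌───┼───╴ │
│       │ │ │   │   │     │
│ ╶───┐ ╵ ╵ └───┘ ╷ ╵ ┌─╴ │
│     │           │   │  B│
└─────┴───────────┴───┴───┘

Finding the shortest path through the maze:
Path length: 46 steps
Directions: down → down → down → down → down → down → down → down → right → down → down → right → right → up → left → up → right → right → right → down → right → right → right → right → down → left → left → down → left → up → left → left → down → down → right → right → right → right → up → right → down → right → up → right → right → down

Solution:

┌───┬─────────┬───┬─────┬─┐
│A  │         │   │     │ │
│ ╷ │ ┌───┬─╴ │ ╶─┤ ┌─╴ ╵ │
│x│ │ │   │   │   │ │     │
│ │ ╵ │ ╷ │ ┌─┴─┐ │ └─────┤
│x│   │ │ │ │   │ │       │
│ ├─┬─┴─┘ │ │ ┌─┘ │ ┌───┐ │
│x│ │     │ │ │   │ │   │ │
│ │ ╵ ╷ ╶─┘ ╵ │ ╶─┤ ├─╴ │ │
│x│   │       │   │ │   │ │
│ ├───┼───────┴─┐ │ │ ╷ │ │
│x│   │         │ │ │ │ │ │
│ │ ╷ │ ┌─────╴ │ │ ╵ │ │ │
│x│ │ │ │       │ │   │ │ │
│ ╵ │ ╵ │ ╶───┐ │ ├─┐ ├─┘ │
│x  │   │     │ │ │ │ │   │
│ ╶─┼───┴───┐ └─┘ │ ╵ │ ╷ │
│x x│x x x x│     │   │ │ │
├─┐ │ ╶─┬─┐ └─────┴─┬─┘ │ │
│ │x│x x│ │x x x x x│   │ │
│ │ └─╴ │ └───┬───╴ │ ╶─┴─┤
│ │x x x│x x x│x x x│     │
│ └─────┤ ┌─┐ ╵ ┌───┼───╴ │
│       │x│ │x x│x x│x x x│
│ ╶───┐ ╵ ╵ └───┘ ╷ ╵ ┌─╴ │
│     │  x x x x x│x x│  B│
└─────┴───────────┴───┴───┘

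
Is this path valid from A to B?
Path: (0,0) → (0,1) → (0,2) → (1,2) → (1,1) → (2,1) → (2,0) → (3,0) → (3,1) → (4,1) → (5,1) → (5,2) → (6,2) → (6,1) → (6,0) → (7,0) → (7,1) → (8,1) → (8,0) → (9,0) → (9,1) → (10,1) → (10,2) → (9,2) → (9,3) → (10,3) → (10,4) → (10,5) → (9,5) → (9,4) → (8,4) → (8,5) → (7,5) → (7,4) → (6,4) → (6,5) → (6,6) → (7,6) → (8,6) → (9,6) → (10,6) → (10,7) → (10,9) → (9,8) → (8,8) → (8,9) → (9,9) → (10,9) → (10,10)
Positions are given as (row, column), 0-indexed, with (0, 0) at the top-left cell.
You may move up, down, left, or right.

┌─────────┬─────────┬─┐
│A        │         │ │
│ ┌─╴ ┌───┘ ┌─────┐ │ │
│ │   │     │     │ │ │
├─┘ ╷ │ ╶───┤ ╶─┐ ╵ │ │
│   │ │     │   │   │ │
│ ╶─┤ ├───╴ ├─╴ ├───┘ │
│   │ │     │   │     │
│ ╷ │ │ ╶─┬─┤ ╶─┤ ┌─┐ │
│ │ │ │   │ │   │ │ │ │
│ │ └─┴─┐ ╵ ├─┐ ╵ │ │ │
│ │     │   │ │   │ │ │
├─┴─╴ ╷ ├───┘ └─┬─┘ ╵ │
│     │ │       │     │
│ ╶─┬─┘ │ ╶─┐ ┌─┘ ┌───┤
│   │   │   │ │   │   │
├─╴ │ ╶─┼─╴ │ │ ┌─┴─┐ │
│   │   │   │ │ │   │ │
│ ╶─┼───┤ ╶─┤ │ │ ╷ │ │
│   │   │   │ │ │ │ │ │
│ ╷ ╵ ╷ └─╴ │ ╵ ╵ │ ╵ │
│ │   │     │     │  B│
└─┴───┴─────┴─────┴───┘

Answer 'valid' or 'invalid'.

Checking path validity:
Result: Invalid move at step 42: cannot move from (10, 7) to (10, 9).

invalid

Correct solution:

┌─────────┬─────────┬─┐
│A → ↓    │         │ │
│ ┌─╴ ┌───┘ ┌─────┐ │ │
│ │↓ ↲│     │     │ │ │
├─┘ ╷ │ ╶───┤ ╶─┐ ╵ │ │
│↓ ↲│ │     │   │   │ │
│ ╶─┤ ├───╴ ├─╴ ├───┘ │
│↳ ↓│ │     │   │     │
│ ╷ │ │ ╶─┬─┤ ╶─┤ ┌─┐ │
│ │↓│ │   │ │   │ │ │ │
│ │ └─┴─┐ ╵ ├─┐ ╵ │ │ │
│ │↳ ↓  │   │ │   │ │ │
├─┴─╴ ╷ ├───┘ └─┬─┘ ╵ │
│↓ ← ↲│ │↱ → ↓  │     │
│ ╶─┬─┘ │ ╶─┐ ┌─┘ ┌───┤
│↳ ↓│   │↑ ↰│↓│   │   │
├─╴ │ ╶─┼─╴ │ │ ┌─┴─┐ │
│↓ ↲│   │↱ ↑│↓│ │↱ ↓│ │
│ ╶─┼───┤ ╶─┤ │ │ ╷ │ │
│↳ ↓│↱ ↓│↑ ↰│↓│ │↑│↓│ │
│ ╷ ╵ ╷ └─╴ │ ╵ ╵ │ ╵ │
│ │↳ ↑│↳ → ↑│↳ → ↑│↳ B│
└─┴───┴─────┴─────┴───┘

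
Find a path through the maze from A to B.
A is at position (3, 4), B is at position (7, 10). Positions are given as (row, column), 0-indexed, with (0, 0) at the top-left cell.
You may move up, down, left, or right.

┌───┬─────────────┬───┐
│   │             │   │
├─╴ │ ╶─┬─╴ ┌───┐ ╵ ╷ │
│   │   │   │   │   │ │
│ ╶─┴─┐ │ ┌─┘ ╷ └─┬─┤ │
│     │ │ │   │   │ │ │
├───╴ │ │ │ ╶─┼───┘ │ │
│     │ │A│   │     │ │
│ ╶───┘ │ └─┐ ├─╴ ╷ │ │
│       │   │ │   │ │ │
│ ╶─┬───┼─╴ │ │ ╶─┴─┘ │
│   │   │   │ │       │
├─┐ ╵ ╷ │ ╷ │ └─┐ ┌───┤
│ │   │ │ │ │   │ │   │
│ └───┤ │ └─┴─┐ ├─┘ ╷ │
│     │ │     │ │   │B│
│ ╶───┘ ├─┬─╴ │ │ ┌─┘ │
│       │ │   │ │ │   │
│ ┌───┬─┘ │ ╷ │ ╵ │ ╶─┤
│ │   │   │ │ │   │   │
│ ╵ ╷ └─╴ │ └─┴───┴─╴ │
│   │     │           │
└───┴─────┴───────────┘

Finding the shortest path from (3, 4) to (7, 10):
Path length: 22 steps
Directions: down → right → down → left → down → down → right → right → down → left → down → down → right → right → right → right → right → up → left → up → right → up

Solution:

┌───┬─────────────┬───┐
│   │             │   │
├─╴ │ ╶─┬─╴ ┌───┐ ╵ ╷ │
│   │   │   │   │   │ │
│ ╶─┴─┐ │ ┌─┘ ╷ └─┬─┤ │
│     │ │ │   │   │ │ │
├───╴ │ │ │ ╶─┼───┘ │ │
│     │ │A│   │     │ │
│ ╶───┘ │ └─┐ ├─╴ ╷ │ │
│       │↳ ↓│ │   │ │ │
│ ╶─┬───┼─╴ │ │ ╶─┴─┘ │
│   │   │↓ ↲│ │       │
├─┐ ╵ ╷ │ ╷ │ └─┐ ┌───┤
│ │   │ │↓│ │   │ │   │
│ └───┤ │ └─┴─┐ ├─┘ ╷ │
│     │ │↳ → ↓│ │   │B│
│ ╶───┘ ├─┬─╴ │ │ ┌─┘ │
│       │ │↓ ↲│ │ │↱ ↑│
│ ┌───┬─┘ │ ╷ │ ╵ │ ╶─┤
│ │   │   │↓│ │   │↑ ↰│
│ ╵ ╷ └─╴ │ └─┴───┴─╴ │
│   │     │↳ → → → → ↑│
└───┴─────┴───────────┘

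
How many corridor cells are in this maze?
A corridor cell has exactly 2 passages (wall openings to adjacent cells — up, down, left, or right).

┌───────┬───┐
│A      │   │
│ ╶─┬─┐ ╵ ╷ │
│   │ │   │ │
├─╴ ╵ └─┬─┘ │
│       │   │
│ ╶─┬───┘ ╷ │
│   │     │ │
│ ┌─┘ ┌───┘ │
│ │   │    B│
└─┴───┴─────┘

Counting cells with exactly 2 passages:
Total corridor cells: 20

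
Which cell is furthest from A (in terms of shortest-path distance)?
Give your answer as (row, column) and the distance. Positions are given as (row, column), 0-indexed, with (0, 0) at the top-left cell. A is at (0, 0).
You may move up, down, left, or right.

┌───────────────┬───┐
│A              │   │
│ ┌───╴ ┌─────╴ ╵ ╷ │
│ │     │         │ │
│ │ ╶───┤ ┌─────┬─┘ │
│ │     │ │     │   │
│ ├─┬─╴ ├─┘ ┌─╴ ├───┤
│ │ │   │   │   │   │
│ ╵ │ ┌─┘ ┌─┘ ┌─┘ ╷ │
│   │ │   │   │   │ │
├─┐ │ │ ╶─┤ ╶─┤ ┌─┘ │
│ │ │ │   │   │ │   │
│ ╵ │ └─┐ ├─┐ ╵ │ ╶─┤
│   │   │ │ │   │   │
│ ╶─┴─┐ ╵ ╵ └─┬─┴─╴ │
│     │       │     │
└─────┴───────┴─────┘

Computing BFS distances from A to all cells:
Furthest cell: (7, 7)
Distance: 48 steps

Path from A to the furthest cell:

┌───────────────┬───┐
│A → → ↓        │   │
│ ┌───╴ ┌─────╴ ╵ ╷ │
│ │↓ ← ↲│         │ │
│ │ ╶───┤ ┌─────┬─┘ │
│ │↳ → ↓│ │↱ → ↓│   │
│ ├─┬─╴ ├─┘ ┌─╴ ├───┤
│ │ │↓ ↲│↱ ↑│↓ ↲│↱ ↓│
│ ╵ │ ┌─┘ ┌─┘ ┌─┘ ╷ │
│   │↓│↱ ↑│↓ ↲│↱ ↑│↓│
├─┐ │ │ ╶─┤ ╶─┤ ┌─┘ │
│ │ │↓│↑ ↰│↳ ↓│↑│↓ ↲│
│ ╵ │ └─┐ ├─┐ ╵ │ ╶─┤
│   │↳ ↓│↑│ │↳ ↑│↳ ↓│
│ ╶─┴─┐ ╵ ╵ └─┬─┴─╴ │
│     │↳ ↑    │B ← ↲│
└─────┴───────┴─────┘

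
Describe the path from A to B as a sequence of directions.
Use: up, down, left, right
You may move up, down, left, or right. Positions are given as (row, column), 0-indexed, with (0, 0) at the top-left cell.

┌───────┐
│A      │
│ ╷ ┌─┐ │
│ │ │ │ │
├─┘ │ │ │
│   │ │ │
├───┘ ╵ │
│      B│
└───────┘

Finding the path and converting it to directions:
Path through cells: (0,0) → (0,1) → (0,2) → (0,3) → (1,3) → (2,3) → (3,3)
Directions: right, right, right, down, down, down

Solution:

┌───────┐
│A → → ↓│
│ ╷ ┌─┐ │
│ │ │ │↓│
├─┘ │ │ │
│   │ │↓│
├───┘ ╵ │
│      B│
└───────┘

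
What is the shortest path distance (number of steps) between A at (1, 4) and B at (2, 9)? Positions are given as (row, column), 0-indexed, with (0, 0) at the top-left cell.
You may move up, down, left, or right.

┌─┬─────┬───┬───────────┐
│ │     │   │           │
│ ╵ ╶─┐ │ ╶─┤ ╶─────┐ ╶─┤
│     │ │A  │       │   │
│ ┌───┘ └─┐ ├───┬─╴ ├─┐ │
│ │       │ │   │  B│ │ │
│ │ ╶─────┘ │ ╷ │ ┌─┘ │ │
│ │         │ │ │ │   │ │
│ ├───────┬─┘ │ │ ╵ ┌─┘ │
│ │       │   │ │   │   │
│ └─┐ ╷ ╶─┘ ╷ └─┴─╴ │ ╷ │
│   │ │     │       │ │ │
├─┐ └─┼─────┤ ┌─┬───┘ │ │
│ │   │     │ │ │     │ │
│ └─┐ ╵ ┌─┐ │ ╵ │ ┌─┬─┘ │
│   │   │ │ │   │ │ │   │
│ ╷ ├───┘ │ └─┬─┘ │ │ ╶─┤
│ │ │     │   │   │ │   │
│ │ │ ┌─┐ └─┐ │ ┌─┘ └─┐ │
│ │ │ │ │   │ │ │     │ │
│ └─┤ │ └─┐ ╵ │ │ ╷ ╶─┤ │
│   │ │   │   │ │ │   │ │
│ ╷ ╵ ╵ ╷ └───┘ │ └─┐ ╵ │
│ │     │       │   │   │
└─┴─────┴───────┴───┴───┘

Finding path from (1, 4) to (2, 9):
Path: (1,4) → (1,5) → (2,5) → (3,5) → (3,4) → (3,3) → (3,2) → (3,1) → (2,1) → (2,2) → (2,3) → (1,3) → (0,3) → (0,2) → (0,1) → (1,1) → (1,0) → (2,0) → (3,0) → (4,0) → (5,0) → (5,1) → (6,1) → (6,2) → (7,2) → (7,3) → (6,3) → (6,4) → (6,5) → (7,5) → (8,5) → (8,6) → (9,6) → (10,6) → (10,5) → (9,5) → (9,4) → (8,4) → (8,3) → (8,2) → (9,2) → (10,2) → (11,2) → (11,3) → (10,3) → (10,4) → (11,4) → (11,5) → (11,6) → (11,7) → (10,7) → (9,7) → (8,7) → (8,8) → (7,8) → (6,8) → (6,9) → (6,10) → (5,10) → (4,10) → (4,11) → (3,11) → (2,11) → (1,11) → (1,10) → (0,10) → (0,9) → (0,8) → (0,7) → (0,6) → (1,6) → (1,7) → (1,8) → (1,9) → (2,9)
Distance: 74 steps

Solution:

┌─┬─────┬───┬───────────┐
│ │↓ ← ↰│   │↓ ← ← ← ↰  │
│ ╵ ╶─┐ │ ╶─┤ ╶─────┐ ╶─┤
│↓ ↲  │↑│A ↓│↳ → → ↓│↑ ↰│
│ ┌───┘ └─┐ ├───┬─╴ ├─┐ │
│↓│↱ → ↑  │↓│   │  B│ │↑│
│ │ ╶─────┘ │ ╷ │ ┌─┘ │ │
│↓│↑ ← ← ← ↲│ │ │ │   │↑│
│ ├───────┬─┘ │ │ ╵ ┌─┘ │
│↓│       │   │ │   │↱ ↑│
│ └─┐ ╷ ╶─┘ ╷ └─┴─╴ │ ╷ │
│↳ ↓│ │     │       │↑│ │
├─┐ └─┼─────┤ ┌─┬───┘ │ │
│ │↳ ↓│↱ → ↓│ │ │↱ → ↑│ │
│ └─┐ ╵ ┌─┐ │ ╵ │ ┌─┬─┘ │
│   │↳ ↑│ │↓│   │↑│ │   │
│ ╷ ├───┘ │ └─┬─┘ │ │ ╶─┤
│ │ │↓ ← ↰│↳ ↓│↱ ↑│ │   │
│ │ │ ┌─┐ └─┐ │ ┌─┘ └─┐ │
│ │ │↓│ │↑ ↰│↓│↑│     │ │
│ └─┤ │ └─┐ ╵ │ │ ╷ ╶─┤ │
│   │↓│↱ ↓│↑ ↲│↑│ │   │ │
│ ╷ ╵ ╵ ╷ └───┘ │ └─┐ ╵ │
│ │  ↳ ↑│↳ → → ↑│   │   │
└─┴─────┴───────┴───┴───┘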